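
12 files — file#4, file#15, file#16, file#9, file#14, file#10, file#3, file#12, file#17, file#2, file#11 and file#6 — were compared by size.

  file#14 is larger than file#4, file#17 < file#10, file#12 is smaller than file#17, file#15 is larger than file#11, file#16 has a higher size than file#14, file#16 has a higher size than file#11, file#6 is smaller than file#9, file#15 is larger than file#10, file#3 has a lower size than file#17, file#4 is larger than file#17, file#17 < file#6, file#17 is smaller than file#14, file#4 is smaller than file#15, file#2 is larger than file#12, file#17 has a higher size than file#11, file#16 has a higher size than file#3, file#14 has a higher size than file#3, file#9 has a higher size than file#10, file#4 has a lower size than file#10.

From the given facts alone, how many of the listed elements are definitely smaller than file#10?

5

The elements the relations force below file#10 are file#11, file#12, file#3, file#17, file#4 — no chain reaches any other.
That is 5.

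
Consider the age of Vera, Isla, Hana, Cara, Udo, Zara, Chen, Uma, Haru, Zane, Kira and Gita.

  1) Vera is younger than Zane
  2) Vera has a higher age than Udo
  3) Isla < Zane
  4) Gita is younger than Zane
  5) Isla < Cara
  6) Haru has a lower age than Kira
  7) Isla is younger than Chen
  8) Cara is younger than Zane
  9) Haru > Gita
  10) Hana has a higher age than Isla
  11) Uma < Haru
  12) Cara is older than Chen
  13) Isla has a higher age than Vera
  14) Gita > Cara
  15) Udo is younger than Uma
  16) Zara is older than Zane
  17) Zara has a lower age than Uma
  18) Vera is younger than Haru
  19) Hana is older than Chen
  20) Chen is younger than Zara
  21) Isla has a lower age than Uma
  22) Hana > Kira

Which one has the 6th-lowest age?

Gita

Piecing the relations together gives one ordering: Udo < Vera < Isla < Chen < Cara < Gita < Zane < Zara < Uma < Haru < Kira < Hana.
Counting 6 from the smallest end gives Gita.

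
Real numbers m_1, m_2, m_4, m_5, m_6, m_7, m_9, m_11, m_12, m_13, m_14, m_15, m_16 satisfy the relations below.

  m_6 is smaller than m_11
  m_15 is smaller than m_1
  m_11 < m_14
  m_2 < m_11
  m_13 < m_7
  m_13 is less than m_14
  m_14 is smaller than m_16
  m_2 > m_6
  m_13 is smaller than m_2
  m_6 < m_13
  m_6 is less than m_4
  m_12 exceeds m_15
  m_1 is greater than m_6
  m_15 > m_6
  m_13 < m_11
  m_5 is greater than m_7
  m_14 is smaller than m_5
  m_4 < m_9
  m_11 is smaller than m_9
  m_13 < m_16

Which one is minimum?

m_6

m_15 is not least since m_6 < m_15; m_12 is not least since m_15 < m_12; m_1 is not least since m_15 < m_1; m_13 is not least since m_6 < m_13; m_7 is not least since m_13 < m_7; m_2 is not least since m_13 < m_2; m_11 is not least since m_6 < m_11; m_14 is not least since m_13 < m_14; m_4 is not least since m_6 < m_4; m_5 is not least since m_7 < m_5; m_9 is not least since m_4 < m_9; m_16 is not least since m_13 < m_16.
Only m_6 has nothing below it, so m_6 is the minimum.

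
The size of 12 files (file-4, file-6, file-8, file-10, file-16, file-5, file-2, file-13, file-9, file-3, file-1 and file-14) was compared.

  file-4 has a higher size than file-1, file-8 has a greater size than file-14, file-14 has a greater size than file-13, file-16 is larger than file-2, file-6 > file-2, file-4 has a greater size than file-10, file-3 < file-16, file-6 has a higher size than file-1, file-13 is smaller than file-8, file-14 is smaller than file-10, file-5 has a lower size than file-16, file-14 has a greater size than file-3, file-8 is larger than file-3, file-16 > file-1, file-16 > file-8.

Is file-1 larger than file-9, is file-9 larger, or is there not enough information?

Following every chain through file-9: nothing is chained to file-9.
file-1 is not reached, and no chain runs the other way from file-1 to file-9.
So the given relations leave the order of file-9 and file-1 undetermined.

undetermined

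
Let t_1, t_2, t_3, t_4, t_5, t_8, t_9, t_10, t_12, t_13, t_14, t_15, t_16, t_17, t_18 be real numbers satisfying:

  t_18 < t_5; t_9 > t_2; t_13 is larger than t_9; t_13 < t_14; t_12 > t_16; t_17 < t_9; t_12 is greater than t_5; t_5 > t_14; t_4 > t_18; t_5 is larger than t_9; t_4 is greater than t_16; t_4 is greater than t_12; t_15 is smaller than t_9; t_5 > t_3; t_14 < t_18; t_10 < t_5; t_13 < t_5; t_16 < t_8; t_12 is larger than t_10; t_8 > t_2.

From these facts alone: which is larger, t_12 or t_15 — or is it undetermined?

t_15 < t_9 and t_9 < t_13 give t_15 < t_13.
With t_13 < t_14: t_15 < t_9 < t_13 < t_14.
Then t_14 < t_18 extends the chain to t_18.
With t_18 < t_5: t_15 < t_9 < t_13 < t_14 < t_18 < t_5.
With t_5 < t_12: t_15 < t_9 < t_13 < t_14 < t_18 < t_5 < t_12.
So t_12 is larger.

t_12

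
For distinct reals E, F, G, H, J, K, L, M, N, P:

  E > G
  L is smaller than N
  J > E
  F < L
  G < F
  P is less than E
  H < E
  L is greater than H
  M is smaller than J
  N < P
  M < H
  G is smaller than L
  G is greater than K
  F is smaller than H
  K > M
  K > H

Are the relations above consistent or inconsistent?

inconsistent

We have F < H stated directly, yet also H < K < G < F by chaining the others — so H < F. Contradiction.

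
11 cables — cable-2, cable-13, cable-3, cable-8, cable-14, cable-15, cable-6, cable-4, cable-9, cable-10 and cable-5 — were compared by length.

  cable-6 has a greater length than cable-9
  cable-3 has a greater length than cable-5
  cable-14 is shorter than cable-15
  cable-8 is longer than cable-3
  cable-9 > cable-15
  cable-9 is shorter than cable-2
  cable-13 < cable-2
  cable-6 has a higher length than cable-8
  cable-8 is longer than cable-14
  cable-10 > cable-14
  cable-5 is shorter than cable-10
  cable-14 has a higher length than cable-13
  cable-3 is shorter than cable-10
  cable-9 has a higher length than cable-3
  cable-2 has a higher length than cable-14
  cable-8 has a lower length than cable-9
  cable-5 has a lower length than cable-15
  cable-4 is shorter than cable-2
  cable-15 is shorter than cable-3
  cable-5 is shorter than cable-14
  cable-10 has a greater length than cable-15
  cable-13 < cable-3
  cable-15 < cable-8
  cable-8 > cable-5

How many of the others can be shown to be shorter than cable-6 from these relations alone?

From cable-6 the given relations immediately reach cable-8, cable-9.
From those, cable-5, cable-14, cable-15, cable-3 — 6 in total.
From those, cable-13 — 7 in total.
Nothing else is reachable below cable-6; 7 in all.

7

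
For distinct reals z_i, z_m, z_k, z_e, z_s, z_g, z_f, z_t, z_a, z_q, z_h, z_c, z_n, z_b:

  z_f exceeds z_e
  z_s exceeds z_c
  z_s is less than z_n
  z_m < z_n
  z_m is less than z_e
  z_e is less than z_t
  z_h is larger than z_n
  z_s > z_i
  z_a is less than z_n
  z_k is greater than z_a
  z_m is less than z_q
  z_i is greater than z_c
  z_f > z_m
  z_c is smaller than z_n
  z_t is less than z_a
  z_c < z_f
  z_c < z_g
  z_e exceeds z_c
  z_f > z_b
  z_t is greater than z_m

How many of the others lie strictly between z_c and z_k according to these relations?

3

Chaining upward from z_c reaches: z_e, z_g, z_t, z_i, z_a, z_s, z_n, z_f, z_h.
Chaining downward from z_k reaches: z_m, z_e, z_t, z_a.
Strictly between z_c and z_k are those in both lists: z_e, z_t, z_a — 3 elements.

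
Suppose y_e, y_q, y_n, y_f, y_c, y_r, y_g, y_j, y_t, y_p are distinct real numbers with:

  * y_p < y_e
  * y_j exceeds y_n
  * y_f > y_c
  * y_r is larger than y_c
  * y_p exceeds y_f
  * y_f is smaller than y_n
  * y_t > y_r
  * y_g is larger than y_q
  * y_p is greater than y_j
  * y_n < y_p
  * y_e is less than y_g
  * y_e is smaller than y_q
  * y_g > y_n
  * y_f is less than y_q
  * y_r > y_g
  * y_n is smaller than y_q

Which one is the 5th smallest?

Piecing the relations together gives one ordering: y_c < y_f < y_n < y_j < y_p < y_e < y_q < y_g < y_r < y_t.
The 5th smallest is y_p.

y_p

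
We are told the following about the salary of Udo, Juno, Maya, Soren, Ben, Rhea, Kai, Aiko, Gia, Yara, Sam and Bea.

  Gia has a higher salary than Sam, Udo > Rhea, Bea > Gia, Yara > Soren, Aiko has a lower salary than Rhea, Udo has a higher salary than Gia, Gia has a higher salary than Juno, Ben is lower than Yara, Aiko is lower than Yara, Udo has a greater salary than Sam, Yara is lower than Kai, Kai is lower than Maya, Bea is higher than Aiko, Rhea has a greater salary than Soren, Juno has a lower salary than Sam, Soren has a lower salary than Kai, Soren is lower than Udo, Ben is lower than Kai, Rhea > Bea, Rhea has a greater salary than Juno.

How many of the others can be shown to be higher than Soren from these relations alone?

The elements the relations force above Soren are Rhea, Yara, Kai, Udo, Maya — no chain reaches any other.
That is 5.

5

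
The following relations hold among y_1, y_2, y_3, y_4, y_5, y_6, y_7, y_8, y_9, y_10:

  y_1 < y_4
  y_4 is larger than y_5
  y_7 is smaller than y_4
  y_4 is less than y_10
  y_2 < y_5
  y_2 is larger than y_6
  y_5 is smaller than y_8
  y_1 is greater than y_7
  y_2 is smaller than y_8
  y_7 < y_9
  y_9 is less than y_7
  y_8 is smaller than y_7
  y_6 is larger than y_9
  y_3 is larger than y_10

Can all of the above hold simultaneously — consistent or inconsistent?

Chaining the given relations yields y_9 < y_6 < y_2 < y_5 < y_8 < y_7, so y_9 < y_7. But one relation states y_7 < y_9. These cannot both hold.

inconsistent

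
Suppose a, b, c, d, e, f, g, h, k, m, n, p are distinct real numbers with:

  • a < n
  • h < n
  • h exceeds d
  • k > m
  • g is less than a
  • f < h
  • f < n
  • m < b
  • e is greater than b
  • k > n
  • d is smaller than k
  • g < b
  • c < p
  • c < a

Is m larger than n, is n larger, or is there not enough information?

undetermined

Following every chain through m: above m we get b, e, k.
n is not reached, and no chain runs the other way from n to m.
So the given relations leave the order of m and n undetermined.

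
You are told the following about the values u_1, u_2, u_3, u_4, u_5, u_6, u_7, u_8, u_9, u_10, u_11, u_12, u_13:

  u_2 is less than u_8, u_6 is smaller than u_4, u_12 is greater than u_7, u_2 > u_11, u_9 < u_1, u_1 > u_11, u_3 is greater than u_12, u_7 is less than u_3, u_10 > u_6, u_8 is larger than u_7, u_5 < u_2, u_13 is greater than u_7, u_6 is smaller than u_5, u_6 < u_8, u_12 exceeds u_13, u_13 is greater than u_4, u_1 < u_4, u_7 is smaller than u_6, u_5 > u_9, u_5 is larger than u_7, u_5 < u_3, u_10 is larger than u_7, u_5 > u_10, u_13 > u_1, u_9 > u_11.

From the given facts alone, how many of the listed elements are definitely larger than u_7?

9

Directly above u_7: u_6, u_10, u_5, u_8, u_13, u_12, u_3.
One step further: u_4, u_2 (9 so far).
Nothing else is reachable above u_7; 9 in all.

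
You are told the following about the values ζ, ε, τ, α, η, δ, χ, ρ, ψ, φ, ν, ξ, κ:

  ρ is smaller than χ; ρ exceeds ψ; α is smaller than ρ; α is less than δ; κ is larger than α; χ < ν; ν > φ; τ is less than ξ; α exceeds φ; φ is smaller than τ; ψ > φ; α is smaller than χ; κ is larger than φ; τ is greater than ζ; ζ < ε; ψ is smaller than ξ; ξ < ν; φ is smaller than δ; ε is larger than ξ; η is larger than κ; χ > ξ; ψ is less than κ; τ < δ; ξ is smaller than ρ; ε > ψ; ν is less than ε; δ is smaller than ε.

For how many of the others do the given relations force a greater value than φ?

11

The elements the relations force above φ are τ, α, ψ, κ, ξ, ρ, δ, χ, η, ν, ε — no chain reaches any other.
That is 11.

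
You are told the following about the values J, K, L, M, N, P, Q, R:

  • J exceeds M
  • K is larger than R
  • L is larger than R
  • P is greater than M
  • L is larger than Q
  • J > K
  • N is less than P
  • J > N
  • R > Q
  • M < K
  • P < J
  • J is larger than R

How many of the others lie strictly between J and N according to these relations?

1

The relations place N below J. An element lies strictly between them when it is forced above N and also forced below J.
Above N: {P}. Below J: {M, P, Q, R, K}.
Intersection: {P} — 1.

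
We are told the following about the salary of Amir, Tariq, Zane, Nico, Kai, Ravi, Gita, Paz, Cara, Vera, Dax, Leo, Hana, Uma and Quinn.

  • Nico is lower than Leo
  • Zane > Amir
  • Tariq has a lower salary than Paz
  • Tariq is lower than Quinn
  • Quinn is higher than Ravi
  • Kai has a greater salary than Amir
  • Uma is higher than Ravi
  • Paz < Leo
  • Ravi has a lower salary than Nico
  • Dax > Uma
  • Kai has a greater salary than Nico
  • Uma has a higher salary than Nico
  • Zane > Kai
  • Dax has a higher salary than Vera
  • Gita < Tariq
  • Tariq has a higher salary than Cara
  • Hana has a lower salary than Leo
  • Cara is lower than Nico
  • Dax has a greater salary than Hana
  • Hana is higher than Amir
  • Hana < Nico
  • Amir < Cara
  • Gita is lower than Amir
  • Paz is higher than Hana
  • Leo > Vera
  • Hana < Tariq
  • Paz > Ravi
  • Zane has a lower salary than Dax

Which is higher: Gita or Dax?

Link the given pairs in sequence: Gita < Amir; Amir < Hana; Hana < Nico; Nico < Kai; Kai < Zane; Zane < Dax.
Chaining these gives Gita < Amir < Hana < Nico < Kai < Zane < Dax.
So Gita < Dax; Dax is the higher of the two.

Dax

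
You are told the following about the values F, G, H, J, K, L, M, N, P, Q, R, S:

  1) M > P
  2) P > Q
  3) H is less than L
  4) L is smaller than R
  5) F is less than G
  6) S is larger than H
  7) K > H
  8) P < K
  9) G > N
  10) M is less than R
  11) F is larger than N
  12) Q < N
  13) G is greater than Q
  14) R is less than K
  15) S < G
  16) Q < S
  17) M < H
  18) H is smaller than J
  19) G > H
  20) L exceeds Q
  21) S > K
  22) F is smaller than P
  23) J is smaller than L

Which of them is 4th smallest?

Piecing the relations together gives one ordering: Q < N < F < P < M < H < J < L < R < K < S < G.
Counting 4 from the smallest end gives P.

P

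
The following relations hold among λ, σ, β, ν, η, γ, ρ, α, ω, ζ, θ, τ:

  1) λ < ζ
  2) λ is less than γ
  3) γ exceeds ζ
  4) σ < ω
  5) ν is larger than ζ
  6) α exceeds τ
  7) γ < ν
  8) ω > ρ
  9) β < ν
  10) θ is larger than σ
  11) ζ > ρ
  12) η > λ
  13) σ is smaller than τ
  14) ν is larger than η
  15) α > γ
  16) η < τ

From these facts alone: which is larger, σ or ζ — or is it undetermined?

Following every chain through σ: above σ we get ω, τ, α, θ.
ζ is not reached, and no chain runs the other way from ζ to σ.
So the given relations leave the order of σ and ζ undetermined.

undetermined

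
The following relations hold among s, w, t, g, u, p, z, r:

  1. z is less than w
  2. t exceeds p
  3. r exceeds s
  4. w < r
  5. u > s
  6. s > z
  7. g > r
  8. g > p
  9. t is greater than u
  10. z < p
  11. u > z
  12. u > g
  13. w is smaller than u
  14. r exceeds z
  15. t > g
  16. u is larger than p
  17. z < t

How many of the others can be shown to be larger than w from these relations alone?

From w the given relations immediately reach r, u.
From those, g, t — 4 in total.
Nothing else is reachable above w; 4 in all.

4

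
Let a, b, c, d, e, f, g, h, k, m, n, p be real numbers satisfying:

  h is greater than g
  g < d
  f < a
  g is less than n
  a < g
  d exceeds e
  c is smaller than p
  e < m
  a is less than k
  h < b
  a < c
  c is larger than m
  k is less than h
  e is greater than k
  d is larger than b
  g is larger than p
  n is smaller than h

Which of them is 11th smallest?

b

The consecutive relations fix a unique order: f < a < k < e < m < c < p < g < n < h < b < d.
Counting 11 from the smallest end gives b.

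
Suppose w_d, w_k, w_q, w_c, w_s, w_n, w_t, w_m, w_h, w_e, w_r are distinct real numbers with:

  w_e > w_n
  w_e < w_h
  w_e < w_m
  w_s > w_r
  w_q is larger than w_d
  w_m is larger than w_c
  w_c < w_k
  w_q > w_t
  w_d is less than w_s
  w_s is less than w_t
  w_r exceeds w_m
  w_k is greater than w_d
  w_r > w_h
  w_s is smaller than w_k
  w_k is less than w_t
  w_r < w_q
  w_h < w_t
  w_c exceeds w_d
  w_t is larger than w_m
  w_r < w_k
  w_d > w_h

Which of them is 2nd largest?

Chaining the given pairs: w_n < w_e < w_h < w_d < w_c < w_m < w_r < w_s < w_k < w_t < w_q.
Counting 2 from the largest end gives w_t.

w_t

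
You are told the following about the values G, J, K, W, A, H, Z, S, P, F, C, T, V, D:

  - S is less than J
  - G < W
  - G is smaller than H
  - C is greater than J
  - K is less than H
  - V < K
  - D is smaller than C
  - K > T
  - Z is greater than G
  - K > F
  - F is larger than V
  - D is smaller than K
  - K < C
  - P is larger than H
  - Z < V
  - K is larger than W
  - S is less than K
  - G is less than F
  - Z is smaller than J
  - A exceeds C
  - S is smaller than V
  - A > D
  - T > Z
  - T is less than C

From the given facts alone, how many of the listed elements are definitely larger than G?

11

From G the given relations immediately reach Z, W, F, H.
From those, J, V, T, K, P — 9 in total.
From those, C — 10 in total.
From those, A — 11 in total.
No other element is forced above G by the given relations, so the count is 11.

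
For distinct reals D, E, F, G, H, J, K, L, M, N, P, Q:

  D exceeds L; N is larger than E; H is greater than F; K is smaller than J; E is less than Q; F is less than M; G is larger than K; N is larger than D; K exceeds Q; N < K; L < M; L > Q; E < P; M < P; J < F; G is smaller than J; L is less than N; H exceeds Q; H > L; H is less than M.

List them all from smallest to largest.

Nothing is placed below E, so it is least; from there E < Q; Q < L; L < D; D < N; N < K; K < G; G < J; J < F; F < H; H < M; M < P, each given directly.

E < Q < L < D < N < K < G < J < F < H < M < P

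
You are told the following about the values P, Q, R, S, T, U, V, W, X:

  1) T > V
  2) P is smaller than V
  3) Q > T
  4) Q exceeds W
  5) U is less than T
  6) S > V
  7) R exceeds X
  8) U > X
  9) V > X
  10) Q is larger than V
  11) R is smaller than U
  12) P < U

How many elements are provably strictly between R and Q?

2

Chaining upward from R reaches: U, T.
Chaining downward from Q reaches: X, P, V, U, W, T.
Strictly between R and Q are those in both lists: U, T — 2 elements.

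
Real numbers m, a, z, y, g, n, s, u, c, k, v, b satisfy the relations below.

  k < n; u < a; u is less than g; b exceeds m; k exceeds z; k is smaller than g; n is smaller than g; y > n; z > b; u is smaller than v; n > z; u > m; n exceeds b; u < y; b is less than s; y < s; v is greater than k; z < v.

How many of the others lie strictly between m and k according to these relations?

2

Chaining upward from m reaches: b, z, u, n, y, s, g, a, v.
Chaining downward from k reaches: b, z.
Strictly between m and k are those in both lists: b, z — 2 elements.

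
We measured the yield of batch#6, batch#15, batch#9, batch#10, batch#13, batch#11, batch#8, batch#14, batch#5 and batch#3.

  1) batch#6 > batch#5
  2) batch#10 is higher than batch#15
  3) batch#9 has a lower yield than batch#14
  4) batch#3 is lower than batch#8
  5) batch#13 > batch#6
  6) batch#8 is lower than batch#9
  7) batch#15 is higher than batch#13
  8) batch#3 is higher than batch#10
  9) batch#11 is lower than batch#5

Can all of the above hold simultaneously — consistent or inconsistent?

consistent

The single ordering batch#11 < batch#5 < batch#6 < batch#13 < batch#15 < batch#10 < batch#3 < batch#8 < batch#9 < batch#14 satisfies every listed relation, so no contradiction arises.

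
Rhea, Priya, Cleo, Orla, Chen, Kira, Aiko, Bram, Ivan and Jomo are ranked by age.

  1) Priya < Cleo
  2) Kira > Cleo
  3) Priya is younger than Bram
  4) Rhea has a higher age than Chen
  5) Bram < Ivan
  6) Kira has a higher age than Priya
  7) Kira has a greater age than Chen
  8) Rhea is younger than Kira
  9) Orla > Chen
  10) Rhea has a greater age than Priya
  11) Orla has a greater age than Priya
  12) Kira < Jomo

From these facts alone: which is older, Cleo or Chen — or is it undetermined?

undetermined

Following every chain through Chen: above Chen we get Rhea, Kira, Orla, Jomo.
Cleo is not reached, and no chain runs the other way from Cleo to Chen.
So the given relations leave the order of Chen and Cleo undetermined.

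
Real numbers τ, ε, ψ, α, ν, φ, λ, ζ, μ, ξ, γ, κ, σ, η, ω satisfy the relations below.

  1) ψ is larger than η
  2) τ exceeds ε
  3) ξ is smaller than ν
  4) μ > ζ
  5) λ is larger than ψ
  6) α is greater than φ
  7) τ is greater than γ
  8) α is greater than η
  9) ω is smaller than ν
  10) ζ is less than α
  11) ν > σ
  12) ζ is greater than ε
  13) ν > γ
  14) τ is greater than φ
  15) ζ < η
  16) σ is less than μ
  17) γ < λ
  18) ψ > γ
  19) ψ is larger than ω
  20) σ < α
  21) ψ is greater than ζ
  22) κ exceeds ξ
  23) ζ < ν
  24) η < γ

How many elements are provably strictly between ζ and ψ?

2

The relations place ζ below ψ. An element lies strictly between them when it is forced above ζ and also forced below ψ.
Above ζ: {η, α, μ, γ, τ, ν, λ}. Below ψ: {ε, η, ω, γ}.
Intersection: {η, γ} — 2.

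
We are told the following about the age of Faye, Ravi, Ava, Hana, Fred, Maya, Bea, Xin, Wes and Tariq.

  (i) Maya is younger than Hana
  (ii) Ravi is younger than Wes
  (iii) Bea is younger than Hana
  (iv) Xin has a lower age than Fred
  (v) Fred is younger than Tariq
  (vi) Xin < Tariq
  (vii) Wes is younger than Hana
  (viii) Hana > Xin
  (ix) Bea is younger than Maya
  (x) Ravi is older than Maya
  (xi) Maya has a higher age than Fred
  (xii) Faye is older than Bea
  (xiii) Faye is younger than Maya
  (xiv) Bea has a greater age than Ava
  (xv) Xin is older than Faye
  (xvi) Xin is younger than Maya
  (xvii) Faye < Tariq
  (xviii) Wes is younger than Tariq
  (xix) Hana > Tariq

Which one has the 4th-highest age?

Ravi

The consecutive relations fix a unique order: Ava < Bea < Faye < Xin < Fred < Maya < Ravi < Wes < Tariq < Hana.
Counting 4 from the largest end gives Ravi.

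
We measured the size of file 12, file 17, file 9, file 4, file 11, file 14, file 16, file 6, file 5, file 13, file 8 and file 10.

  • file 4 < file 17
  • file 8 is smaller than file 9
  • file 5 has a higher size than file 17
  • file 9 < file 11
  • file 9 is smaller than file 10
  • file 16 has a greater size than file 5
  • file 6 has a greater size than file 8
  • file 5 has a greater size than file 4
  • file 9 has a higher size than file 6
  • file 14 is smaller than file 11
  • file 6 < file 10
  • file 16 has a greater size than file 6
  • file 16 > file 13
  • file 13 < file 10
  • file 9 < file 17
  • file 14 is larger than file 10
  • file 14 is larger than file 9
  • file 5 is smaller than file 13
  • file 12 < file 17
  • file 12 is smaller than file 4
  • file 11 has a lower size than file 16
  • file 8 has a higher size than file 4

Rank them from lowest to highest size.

The consecutive links are each given: file 12 < file 4; file 4 < file 8; file 8 < file 6; file 6 < file 9; file 9 < file 17; file 17 < file 5; file 5 < file 13; file 13 < file 10; file 10 < file 14; file 14 < file 11; file 11 < file 16.

file 12 < file 4 < file 8 < file 6 < file 9 < file 17 < file 5 < file 13 < file 10 < file 14 < file 11 < file 16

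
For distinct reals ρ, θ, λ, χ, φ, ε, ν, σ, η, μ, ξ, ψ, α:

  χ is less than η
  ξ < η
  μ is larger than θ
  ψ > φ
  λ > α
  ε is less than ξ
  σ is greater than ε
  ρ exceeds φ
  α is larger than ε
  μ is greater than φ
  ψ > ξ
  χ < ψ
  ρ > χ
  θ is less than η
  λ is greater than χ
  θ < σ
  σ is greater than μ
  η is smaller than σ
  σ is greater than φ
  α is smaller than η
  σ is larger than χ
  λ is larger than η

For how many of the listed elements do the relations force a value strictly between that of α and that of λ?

1

The relations place α below λ. An element lies strictly between them when it is forced above α and also forced below λ.
Above α: {η, σ}. Below λ: {ε, ξ, χ, θ, η}.
Intersection: {η} — 1.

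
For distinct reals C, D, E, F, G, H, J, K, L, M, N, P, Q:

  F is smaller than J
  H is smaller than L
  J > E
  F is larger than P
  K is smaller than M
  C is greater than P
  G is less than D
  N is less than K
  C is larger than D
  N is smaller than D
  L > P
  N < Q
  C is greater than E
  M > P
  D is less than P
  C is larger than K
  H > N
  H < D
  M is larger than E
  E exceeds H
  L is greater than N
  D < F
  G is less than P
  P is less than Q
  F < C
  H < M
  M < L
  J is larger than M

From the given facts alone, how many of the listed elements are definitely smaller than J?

9

Directly below J: F, E, M.
One step further: H, K, D, P (7 so far).
One step further: N, G (9 so far).
No other element is forced below J by the given relations, so the count is 9.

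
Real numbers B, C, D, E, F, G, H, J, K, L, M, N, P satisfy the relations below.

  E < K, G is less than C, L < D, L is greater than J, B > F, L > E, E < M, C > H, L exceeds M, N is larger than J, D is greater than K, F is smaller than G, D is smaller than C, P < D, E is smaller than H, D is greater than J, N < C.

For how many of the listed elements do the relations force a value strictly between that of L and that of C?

1

The relations place L below C. An element lies strictly between them when it is forced above L and also forced below C.
Above L: {D}. Below C: {E, M, K, J, F, N, P, H, G, D}.
Intersection: {D} — 1.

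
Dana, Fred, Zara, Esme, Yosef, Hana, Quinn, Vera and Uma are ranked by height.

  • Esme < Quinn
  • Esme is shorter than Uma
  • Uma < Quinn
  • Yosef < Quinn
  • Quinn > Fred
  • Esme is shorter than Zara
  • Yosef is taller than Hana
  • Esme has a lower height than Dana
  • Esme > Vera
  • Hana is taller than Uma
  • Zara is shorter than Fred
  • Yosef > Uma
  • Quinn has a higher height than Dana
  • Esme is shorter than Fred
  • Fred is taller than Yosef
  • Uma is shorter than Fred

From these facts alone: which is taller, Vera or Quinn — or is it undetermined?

Vera < Esme and Esme < Uma give Vera < Uma.
With Uma < Hana: Vera < Esme < Uma < Hana.
With Hana < Yosef: Vera < Esme < Uma < Hana < Yosef.
Then Yosef < Fred extends the chain to Fred.
With Fred < Quinn: Vera < Esme < Uma < Hana < Yosef < Fred < Quinn.
So Quinn is taller.

Quinn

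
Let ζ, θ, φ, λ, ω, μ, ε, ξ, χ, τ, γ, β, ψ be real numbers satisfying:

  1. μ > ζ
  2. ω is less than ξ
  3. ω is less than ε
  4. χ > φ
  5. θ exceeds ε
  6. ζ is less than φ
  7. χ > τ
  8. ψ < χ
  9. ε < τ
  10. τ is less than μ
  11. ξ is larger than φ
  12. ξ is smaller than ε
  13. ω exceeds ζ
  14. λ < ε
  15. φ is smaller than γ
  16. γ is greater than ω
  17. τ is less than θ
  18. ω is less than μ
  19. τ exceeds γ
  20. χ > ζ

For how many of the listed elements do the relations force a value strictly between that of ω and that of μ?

Chaining upward from ω reaches: γ, ξ, ε, τ, χ, θ.
Chaining downward from μ reaches: λ, ζ, φ, γ, ξ, ε, τ.
Strictly between ω and μ are those in both lists: γ, ξ, ε, τ — 4 elements.

4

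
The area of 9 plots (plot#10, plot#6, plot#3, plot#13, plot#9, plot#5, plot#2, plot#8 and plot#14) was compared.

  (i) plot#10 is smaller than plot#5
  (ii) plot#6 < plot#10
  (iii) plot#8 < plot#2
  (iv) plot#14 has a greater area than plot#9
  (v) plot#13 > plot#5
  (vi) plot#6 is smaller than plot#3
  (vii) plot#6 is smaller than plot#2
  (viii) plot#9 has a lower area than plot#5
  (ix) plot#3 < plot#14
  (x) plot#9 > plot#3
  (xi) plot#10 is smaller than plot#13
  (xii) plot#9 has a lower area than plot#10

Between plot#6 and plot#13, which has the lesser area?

plot#6

Link the given pairs in sequence: plot#6 < plot#3; plot#3 < plot#9; plot#9 < plot#10; plot#10 < plot#5; plot#5 < plot#13.
Together: plot#6 < plot#3 < plot#9 < plot#10 < plot#5 < plot#13.
So plot#6 < plot#13; plot#6 is the smaller of the two.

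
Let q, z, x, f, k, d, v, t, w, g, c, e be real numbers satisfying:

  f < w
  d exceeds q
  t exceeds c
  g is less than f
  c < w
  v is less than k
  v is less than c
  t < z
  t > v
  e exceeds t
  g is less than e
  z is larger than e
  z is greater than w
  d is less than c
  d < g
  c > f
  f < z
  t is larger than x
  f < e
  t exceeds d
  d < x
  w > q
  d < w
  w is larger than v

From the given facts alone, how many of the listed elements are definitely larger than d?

The elements the relations force above d are g, f, c, x, t, e, w, z — no chain reaches any other.
That is 8.

8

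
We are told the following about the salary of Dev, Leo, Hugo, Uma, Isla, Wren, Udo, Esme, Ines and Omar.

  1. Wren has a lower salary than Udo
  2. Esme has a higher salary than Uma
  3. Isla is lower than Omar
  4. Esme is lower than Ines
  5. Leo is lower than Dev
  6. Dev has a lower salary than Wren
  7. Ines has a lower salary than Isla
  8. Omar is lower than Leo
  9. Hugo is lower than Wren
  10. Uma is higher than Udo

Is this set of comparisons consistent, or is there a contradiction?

inconsistent

We have Dev < Wren stated directly, yet also Wren < Udo < Uma < Esme < Ines < Isla < Omar < Leo < Dev by chaining the others — so Wren < Dev. Contradiction.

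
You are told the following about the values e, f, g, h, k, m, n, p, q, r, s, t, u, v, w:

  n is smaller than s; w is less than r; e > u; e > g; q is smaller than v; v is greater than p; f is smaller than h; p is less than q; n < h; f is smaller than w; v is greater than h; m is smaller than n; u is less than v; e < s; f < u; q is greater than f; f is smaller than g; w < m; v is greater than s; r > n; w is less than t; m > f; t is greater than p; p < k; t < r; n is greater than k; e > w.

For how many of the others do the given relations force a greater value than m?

From m the given relations immediately reach n.
From those, h, s, r — 4 in total.
From those, v — 5 in total.
No other element is forced above m by the given relations, so the count is 5.

5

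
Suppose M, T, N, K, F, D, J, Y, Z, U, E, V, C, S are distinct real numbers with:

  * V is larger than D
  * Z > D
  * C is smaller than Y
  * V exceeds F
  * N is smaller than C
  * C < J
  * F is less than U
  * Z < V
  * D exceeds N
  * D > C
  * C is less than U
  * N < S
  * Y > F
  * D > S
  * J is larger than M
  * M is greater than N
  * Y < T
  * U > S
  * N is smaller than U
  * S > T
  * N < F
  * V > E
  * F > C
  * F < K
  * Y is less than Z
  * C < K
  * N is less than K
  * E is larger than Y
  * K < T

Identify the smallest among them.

C is not least since N < C; F is not least since N < F; K is not least since C < K; M is not least since N < M; J is not least since M < J; Y is not least since C < Y; T is not least since K < T; S is not least since N < S; D is not least since S < D; E is not least since Y < E; Z is not least since D < Z; V is not least since E < V; U is not least since N < U.
Only N has nothing below it, so N is the smallest.

N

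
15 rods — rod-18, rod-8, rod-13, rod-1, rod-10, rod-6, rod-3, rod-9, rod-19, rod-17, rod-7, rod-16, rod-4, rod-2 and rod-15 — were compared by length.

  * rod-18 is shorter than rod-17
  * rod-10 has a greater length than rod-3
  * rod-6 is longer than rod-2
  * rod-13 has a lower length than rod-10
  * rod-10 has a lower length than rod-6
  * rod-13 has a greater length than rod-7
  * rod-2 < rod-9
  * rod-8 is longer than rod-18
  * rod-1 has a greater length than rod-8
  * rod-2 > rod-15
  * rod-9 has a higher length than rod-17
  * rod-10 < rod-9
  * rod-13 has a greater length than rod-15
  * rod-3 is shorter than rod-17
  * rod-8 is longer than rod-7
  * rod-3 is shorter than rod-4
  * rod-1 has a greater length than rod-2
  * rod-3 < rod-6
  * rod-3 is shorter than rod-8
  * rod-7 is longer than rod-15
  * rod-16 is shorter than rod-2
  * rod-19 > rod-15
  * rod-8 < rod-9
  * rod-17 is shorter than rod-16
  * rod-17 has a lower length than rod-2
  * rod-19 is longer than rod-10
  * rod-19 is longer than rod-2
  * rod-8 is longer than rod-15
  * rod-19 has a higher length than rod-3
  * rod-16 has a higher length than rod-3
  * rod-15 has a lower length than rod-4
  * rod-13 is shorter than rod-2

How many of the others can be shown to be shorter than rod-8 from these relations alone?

From rod-8 the given relations immediately reach rod-3, rod-18, rod-15, rod-7.
Nothing else is reachable below rod-8; 4 in all.

4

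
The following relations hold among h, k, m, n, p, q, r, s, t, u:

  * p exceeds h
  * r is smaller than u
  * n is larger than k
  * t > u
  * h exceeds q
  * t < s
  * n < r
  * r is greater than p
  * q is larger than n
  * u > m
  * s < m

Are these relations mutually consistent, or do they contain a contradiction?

Chaining the given relations yields u < t < s < m, so u < m. But one relation states m < u. These cannot both hold.

inconsistent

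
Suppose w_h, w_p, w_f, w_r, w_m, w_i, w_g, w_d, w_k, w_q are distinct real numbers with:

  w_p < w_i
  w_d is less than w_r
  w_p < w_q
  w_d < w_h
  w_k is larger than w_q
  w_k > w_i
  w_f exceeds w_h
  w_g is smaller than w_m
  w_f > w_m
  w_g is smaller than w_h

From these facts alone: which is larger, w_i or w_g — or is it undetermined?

undetermined

Following every chain through w_g: above w_g we get w_m, w_h, w_f.
w_i is not reached, and no chain runs the other way from w_i to w_g.
So the given relations leave the order of w_g and w_i undetermined.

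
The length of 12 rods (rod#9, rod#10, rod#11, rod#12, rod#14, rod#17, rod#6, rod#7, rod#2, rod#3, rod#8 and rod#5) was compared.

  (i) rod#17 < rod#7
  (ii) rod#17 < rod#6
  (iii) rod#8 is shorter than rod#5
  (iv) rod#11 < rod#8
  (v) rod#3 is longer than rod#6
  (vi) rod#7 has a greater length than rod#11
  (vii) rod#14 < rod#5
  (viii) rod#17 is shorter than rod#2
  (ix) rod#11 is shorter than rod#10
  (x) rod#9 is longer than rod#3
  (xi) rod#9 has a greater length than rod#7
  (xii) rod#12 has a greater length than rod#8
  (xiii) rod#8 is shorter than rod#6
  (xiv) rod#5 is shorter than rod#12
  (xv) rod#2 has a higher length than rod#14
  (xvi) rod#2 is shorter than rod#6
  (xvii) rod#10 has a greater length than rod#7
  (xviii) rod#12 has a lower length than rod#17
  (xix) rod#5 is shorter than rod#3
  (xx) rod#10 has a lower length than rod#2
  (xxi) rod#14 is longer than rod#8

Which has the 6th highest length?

The consecutive relations fix a unique order: rod#11 < rod#8 < rod#14 < rod#5 < rod#12 < rod#17 < rod#7 < rod#10 < rod#2 < rod#6 < rod#3 < rod#9.
The 6th largest is rod#7.

rod#7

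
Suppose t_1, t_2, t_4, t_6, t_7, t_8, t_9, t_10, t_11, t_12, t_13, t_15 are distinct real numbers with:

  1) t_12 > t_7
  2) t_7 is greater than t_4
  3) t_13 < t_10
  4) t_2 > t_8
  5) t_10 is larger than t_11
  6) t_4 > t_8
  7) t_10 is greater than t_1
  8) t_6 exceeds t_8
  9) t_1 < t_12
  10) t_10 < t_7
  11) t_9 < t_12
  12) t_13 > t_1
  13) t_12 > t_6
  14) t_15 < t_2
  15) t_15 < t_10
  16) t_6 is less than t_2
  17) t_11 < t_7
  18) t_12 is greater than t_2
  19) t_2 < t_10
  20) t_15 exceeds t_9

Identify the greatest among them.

Chaining downward from t_12: directly below it, t_9, t_6, t_2, t_1, t_7; then t_8, t_15, t_11, t_10, t_4; then t_13.
That covers every other element, and nothing is given above t_12, so t_12 is the greatest.

t_12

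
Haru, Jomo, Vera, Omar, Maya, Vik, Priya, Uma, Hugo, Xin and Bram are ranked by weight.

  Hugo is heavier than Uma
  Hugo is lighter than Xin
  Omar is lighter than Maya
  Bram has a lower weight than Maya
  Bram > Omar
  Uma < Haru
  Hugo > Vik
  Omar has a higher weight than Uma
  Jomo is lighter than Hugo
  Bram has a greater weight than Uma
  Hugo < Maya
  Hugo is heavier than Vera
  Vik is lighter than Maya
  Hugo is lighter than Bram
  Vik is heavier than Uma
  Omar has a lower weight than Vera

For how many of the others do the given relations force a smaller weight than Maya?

7

From Maya the given relations immediately reach Omar, Vik, Hugo, Bram.
From those, Uma, Jomo, Vera — 7 in total.
Nothing else is reachable below Maya; 7 in all.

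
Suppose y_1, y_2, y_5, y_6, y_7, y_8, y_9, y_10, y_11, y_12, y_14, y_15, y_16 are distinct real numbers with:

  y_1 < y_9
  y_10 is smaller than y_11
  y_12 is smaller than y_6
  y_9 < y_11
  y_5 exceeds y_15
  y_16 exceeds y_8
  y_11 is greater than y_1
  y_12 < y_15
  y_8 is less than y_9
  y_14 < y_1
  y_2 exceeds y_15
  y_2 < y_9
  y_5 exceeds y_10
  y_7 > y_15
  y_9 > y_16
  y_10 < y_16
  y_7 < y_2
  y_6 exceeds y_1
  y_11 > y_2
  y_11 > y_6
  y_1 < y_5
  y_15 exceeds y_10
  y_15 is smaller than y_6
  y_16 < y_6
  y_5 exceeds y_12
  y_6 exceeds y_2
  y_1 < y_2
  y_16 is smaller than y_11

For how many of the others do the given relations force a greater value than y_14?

6

Directly above y_14: y_1.
One step further: y_2, y_5, y_9, y_6, y_11 (6 so far).
No other element is forced above y_14 by the given relations, so the count is 6.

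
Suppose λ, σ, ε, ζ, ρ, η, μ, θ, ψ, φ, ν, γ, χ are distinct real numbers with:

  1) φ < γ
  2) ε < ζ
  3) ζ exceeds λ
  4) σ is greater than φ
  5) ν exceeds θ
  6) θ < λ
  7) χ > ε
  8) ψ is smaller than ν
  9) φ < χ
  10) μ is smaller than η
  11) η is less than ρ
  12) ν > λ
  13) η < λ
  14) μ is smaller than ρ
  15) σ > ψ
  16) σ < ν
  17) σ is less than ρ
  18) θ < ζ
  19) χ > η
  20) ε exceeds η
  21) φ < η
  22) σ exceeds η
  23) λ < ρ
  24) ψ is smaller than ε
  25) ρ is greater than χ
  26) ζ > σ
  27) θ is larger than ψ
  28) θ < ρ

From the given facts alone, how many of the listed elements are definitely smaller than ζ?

From ζ the given relations immediately reach θ, σ, λ, ε.
From those, ψ, φ, η — 7 in total.
From those, μ — 8 in total.
No other element is forced below ζ by the given relations, so the count is 8.

8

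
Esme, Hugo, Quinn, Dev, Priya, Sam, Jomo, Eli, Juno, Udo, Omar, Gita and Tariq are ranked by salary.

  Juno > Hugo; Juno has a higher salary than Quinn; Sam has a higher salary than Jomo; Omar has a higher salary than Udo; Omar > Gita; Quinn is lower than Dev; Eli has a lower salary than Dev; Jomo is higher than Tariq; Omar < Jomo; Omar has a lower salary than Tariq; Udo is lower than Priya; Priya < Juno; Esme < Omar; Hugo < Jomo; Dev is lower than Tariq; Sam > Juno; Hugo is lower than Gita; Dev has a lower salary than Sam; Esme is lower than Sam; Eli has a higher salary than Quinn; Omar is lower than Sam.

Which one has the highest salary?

Sam

Hugo is not greatest since Hugo < Juno; Gita is not greatest since Gita < Omar; Quinn is not greatest since Quinn < Eli; Udo is not greatest since Udo < Omar; Esme is not greatest since Esme < Sam; Eli is not greatest since Eli < Dev; Priya is not greatest since Priya < Juno; Omar is not greatest since Omar < Jomo; Dev is not greatest since Dev < Tariq; Tariq is not greatest since Tariq < Jomo; Jomo is not greatest since Jomo < Sam; Juno is not greatest since Juno < Sam.
Only Sam has nothing above it, so Sam is the highest salary.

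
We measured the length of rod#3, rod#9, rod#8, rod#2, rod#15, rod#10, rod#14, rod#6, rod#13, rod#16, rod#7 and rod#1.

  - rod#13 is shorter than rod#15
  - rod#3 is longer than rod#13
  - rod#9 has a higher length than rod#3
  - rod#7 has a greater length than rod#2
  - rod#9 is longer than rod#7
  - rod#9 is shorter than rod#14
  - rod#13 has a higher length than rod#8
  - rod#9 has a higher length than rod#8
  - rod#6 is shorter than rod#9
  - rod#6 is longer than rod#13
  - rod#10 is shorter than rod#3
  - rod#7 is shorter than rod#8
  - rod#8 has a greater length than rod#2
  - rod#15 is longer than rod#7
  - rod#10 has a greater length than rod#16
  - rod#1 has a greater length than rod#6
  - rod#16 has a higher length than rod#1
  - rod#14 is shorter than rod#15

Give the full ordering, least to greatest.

The consecutive links are each given: rod#2 < rod#7; rod#7 < rod#8; rod#8 < rod#13; rod#13 < rod#6; rod#6 < rod#1; rod#1 < rod#16; rod#16 < rod#10; rod#10 < rod#3; rod#3 < rod#9; rod#9 < rod#14; rod#14 < rod#15.

rod#2 < rod#7 < rod#8 < rod#13 < rod#6 < rod#1 < rod#16 < rod#10 < rod#3 < rod#9 < rod#14 < rod#15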